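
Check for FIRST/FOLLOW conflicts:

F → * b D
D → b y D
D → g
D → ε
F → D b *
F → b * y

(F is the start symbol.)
Nullable non-terminals: D.

D: nullable alternative(s) D → ε; FOLLOW(D) = { $, 'b' }
  D → b y D: FIRST \ {ε} = { 'b' } — overlaps FOLLOW(D) on { 'b' }: CONFLICT
  D → g: FIRST \ {ε} = { 'g' } — disjoint from FOLLOW(D)
  D → ε: FIRST \ {ε} = { } — this is the only nullable alternative, skip

F has no nullable alternative, so no FIRST/FOLLOW check is needed there.

So the grammar has 1 FIRST/FOLLOW conflict (marked CONFLICT above).

Answer: Yes. D → b y D with FOLLOW(D) on { 'b' }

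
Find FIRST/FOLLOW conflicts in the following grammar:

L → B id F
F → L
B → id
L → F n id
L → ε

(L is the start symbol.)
Yes. L → F n id with FOLLOW(L) on { 'n' }

A FIRST/FOLLOW conflict occurs when a non-terminal N has a nullable alternative N → β (β ⇒* ε) and another alternative N → α with FIRST(α) ∩ FOLLOW(N) ≠ ∅: on such a lookahead the parser cannot decide between expanding α and letting N vanish via β.

Nullable non-terminals: F, L.
FIRST sets used below: FIRST(B) = { 'id' }, FIRST(F) = { 'id', 'n', ε }
F has a nullable alternative but only one production, so nothing to check.

L: nullable alternative(s) L → ε; FOLLOW(L) = { $, 'n' }
  L → B id F: FIRST \ {ε} = { 'id' } — disjoint from FOLLOW(L)
  L → F n id: FIRST \ {ε} = { 'id', 'n' } — overlaps FOLLOW(L) on { 'n' }: CONFLICT
  L → ε: FIRST \ {ε} = { } — this is the only nullable alternative, skip

B has no nullable alternative, so no FIRST/FOLLOW check is needed there.

So the grammar has 1 FIRST/FOLLOW conflict (marked CONFLICT above).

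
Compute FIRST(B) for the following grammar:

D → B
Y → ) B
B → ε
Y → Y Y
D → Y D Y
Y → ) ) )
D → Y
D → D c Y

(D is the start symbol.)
To compute FIRST(B), examine every production with B on the left-hand side, reading each right-hand side left to right until a non-nullable symbol is reached.

From B → ε:
  - ε-production, so ε ∈ FIRST(B)

Collecting: FIRST(B) = { ε }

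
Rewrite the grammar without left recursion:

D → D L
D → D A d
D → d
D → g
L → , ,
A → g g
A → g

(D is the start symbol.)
D → d D'
D → g D'
D' → L D'
D' → A d D'
D' → ε
L → , ,
A → g g
A → g

D is directly left-recursive. The standard transformation for
  A → A α₁ | ... | A α_m | β₁ | ... | β_n
is
  A  → β₁ A' | ... | β_n A'
  A' → α₁ A' | ... | α_m A' | ε

D → d becomes D → d D'
D → g becomes D → g D'
D → D L becomes D' → L D'
D → D A d becomes D' → A d D'
Add D' → ε

Productions for other non-terminals are unchanged:
  L → , ,
  A → g g
  A → g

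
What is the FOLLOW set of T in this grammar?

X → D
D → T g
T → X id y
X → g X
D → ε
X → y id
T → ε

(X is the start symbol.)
{ 'g' }

In D → T g: T is followed by g, add FIRST(g) \ {ε} = { 'g' }

Taking the union: FOLLOW(T) = { 'g' }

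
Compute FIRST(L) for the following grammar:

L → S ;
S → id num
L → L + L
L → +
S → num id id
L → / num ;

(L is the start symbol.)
{ '+', '/', 'id', 'num' }

To compute FIRST(L), examine every production with L on the left-hand side, reading each right-hand side left to right until a non-nullable symbol is reached.

FIRST sets of the other non-terminals involved (by the same procedure, iterated to a fixed point):
  FIRST(S) = { 'id', 'num' }

From L → S ;:
  - S is a non-terminal: add FIRST(S) \ {ε} = { 'id', 'num' }
    S is not nullable, so stop
From L → L + L:
  - L is the symbol being defined: contributes nothing new
    L is not nullable, so stop
From L → +:
  - '+' is a terminal: add '+' and stop
From L → / num ;:
  - '/' is a terminal: add '/' and stop

Collecting: FIRST(L) = { '+', '/', 'id', 'num' }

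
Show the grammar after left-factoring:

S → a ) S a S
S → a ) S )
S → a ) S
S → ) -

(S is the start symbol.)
S → a ) S S'
S' → a S
S' → )
S' → ε
S → ) -

Left-factoring transforms A → αβ₁ | αβ₂ into A → αA' and A' → β₁ | β₂
(α is the longest common prefix among the alternatives). Repeat until
no nonterminal has two alternatives with a common prefix.

Round 1: S has alternatives sharing prefix 'a ) S'. Introduce S': S → a ) S S'
  Add: S' → a S
  Add: S' → )
  Add: S' → ε

No remaining common prefixes — done.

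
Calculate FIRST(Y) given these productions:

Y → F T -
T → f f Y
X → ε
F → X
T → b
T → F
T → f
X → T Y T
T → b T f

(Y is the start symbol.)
{ '-', 'b', 'f' }

To compute FIRST(Y), examine every production with Y on the left-hand side, reading each right-hand side left to right until a non-nullable symbol is reached.

FIRST sets of the other non-terminals involved (by the same procedure, iterated to a fixed point):
  FIRST(F) = { '-', 'b', 'f', ε }
  FIRST(T) = { '-', 'b', 'f', ε }

From Y → F T -:
  - F is a non-terminal: add FIRST(F) \ {ε} = { '-', 'b', 'f' }
    F is nullable, so continue to the next symbol
  - T is a non-terminal: add FIRST(T) \ {ε} = { '-', 'b', 'f' }
    T is nullable, so continue to the next symbol
  - '-' is a terminal: add '-' and stop

Collecting: FIRST(Y) = { '-', 'b', 'f' }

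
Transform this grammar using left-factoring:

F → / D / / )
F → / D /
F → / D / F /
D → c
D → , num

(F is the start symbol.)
F → / D / F'
F' → / )
F' → ε
F' → F /
D → c
D → , num

Left-factoring transforms A → αβ₁ | αβ₂ into A → αA' and A' → β₁ | β₂
(α is the longest common prefix among the alternatives). Repeat until
no nonterminal has two alternatives with a common prefix.

Round 1: F has alternatives sharing prefix '/ D /'. Introduce F': F → / D / F'
  Add: F' → / )
  Add: F' → ε
  Add: F' → F /

No remaining common prefixes — done.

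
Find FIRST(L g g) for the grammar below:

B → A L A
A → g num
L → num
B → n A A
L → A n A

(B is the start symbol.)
{ 'g', 'num' }

FIRST sets of the non-terminals involved (from the grammar, by fixed-point iteration):
  FIRST(L) = { 'g', 'num' }

To compute FIRST(L g g), process the symbols left to right:
Symbol L is a non-terminal. Add FIRST(L) \ {ε} = { 'g', 'num' }
L is not nullable (ε ∉ FIRST(L)), so stop here.
FIRST(L g g) = { 'g', 'num' }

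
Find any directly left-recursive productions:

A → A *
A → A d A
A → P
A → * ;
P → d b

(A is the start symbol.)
Yes, A is left-recursive

A → A *: LEFT RECURSIVE (starts with A)
A → A d A: LEFT RECURSIVE (starts with A)
A → P: starts with P
A → * ;: starts with '*'
P → d b: starts with d

The grammar has direct left recursion on: A.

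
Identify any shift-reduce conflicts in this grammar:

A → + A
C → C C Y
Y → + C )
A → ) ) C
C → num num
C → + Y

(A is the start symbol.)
Augment with A' → A and build the canonical LR(0) collection (I0 = CLOSURE({[A' → . A]}), then GOTO on every symbol after a dot until no new states appear). It has 17 states:
  I0: { [A → . ) ) C], [A → . + A], [A' → . A] }  — shift
  I1: { [A → ) . ) C] }  — shift
  I2: { [A → + . A], [A → . ) ) C], [A → . + A] }  — shift
  I3: { [A' → A .] }  — accept
  I4: { [A → + A .] }  — reduce
  I5: { [A → ) ) . C], [C → . + Y], [C → . C C Y], [C → . num num] }  — shift
  I6: { [C → + . Y], [Y → . + C )] }  — shift
  I7: { [A → ) ) C .], [C → . + Y], [C → . C C Y], [C → . num num], [C → C . C Y] }  — shift, reduce
  I8: { [C → num . num] }  — shift
  I9: { [C → num num .] }  — reduce
  I10: { [C → . + Y], [C → . C C Y], [C → . num num], [C → C . C Y], [C → C C . Y], [Y → . + C )] }  — shift
  I11: { [C → + . Y], [C → . + Y], [C → . C C Y], [C → . num num], [Y → + . C )], [Y → . + C )] }  — shift
  I12: { [C → C C Y .] }  — reduce
  I13: { [C → . + Y], [C → . C C Y], [C → . num num], [C → C . C Y], [Y → + C . )] }  — shift
  I14: { [C → + Y .] }  — reduce
  I15: { [Y → + C ) .] }  — reduce
  I16: { [C → . + Y], [C → . C C Y], [C → . num num], [Y → + . C )] }  — shift

I7 contains reduce item [A → ) ) C .] and shift items [C → . + Y], [C → . num num] — shift-reduce conflict.

Answer: Yes — I7: [A → ) ) C .] vs [C → . + Y]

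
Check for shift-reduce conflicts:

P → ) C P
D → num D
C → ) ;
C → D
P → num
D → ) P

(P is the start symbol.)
A shift-reduce conflict occurs when an LR(0) state has both:
  - a complete (reduce) item [A → α .] (dot at the end), and
  - a shift item [B → β . c γ] (dot before a terminal).

Augment with P' → P and build the canonical LR(0) collection (I0 = CLOSURE({[P' → . P]}), then GOTO on every symbol after a dot until no new states appear). It has 13 states:
  I0: { [P → . ) C P], [P → . num], [P' → . P] }  — shift
  I1: { [C → . ) ;], [C → . D], [D → . ) P], [D → . num D], [P → ) . C P] }  — shift
  I2: { [P' → P .] }  — accept
  I3: { [P → num .] }  — reduce
  I4: { [C → ) . ;], [D → ) . P], [P → . ) C P], [P → . num] }  — shift
  I5: { [P → ) C . P], [P → . ) C P], [P → . num] }  — shift
  I6: { [C → D .] }  — reduce
  I7: { [D → . ) P], [D → . num D], [D → num . D] }  — shift
  I8: { [D → ) . P], [P → . ) C P], [P → . num] }  — shift
  I9: { [D → num D .] }  — reduce
  I10: { [D → ) P .] }  — reduce
  I11: { [P → ) C P .] }  — reduce
  I12: { [C → ) ; .] }  — reduce

No state contains both a complete item and a shift item.

Answer: No shift-reduce conflicts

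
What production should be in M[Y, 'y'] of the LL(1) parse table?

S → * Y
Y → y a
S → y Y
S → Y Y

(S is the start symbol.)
Y → y a

To find M[Y, 'y'], we find productions for Y where 'y' is in the predict set (PREDICT(N → α) = (FIRST(α) \ {ε}) ∪ (FOLLOW(N) if α ⇒* ε)).

Y → y a: PREDICT = { 'y' }
  'y' is in predict set, so this production goes in M[Y, 'y']

M[Y, 'y'] = Y → y a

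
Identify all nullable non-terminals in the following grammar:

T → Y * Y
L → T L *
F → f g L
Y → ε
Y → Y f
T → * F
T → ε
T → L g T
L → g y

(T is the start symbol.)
A non-terminal is nullable if it can derive ε (the empty string): either it has an ε-production, or it has a production whose right-hand side consists entirely of nullable non-terminals.

ε-productions: Y → ε, T → ε
So Y, T are immediately nullable.
No further non-terminal can be added: every production for the remaining non-terminals contains a terminal or a non-nullable non-terminal.
Nullable = { 'T', 'Y' }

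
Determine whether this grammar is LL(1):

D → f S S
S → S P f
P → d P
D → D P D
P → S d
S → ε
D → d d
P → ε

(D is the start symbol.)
Relevant sets:
  FIRST(D) = { 'd', 'f' }
  FIRST(S) = { 'd', 'f', ε }
  FIRST(P) = { 'd', 'f', ε }
  FOLLOW(S) = { $, 'd', 'f' }
  FOLLOW(P) = { 'd', 'f' }

For D:
  PREDICT(D → f S S) = { 'f' }
  PREDICT(D → D P D) = { 'd', 'f' }
  PREDICT(D → d d) = { 'd' }
For S:
  PREDICT(S → S P f) = { 'd', 'f' }
  PREDICT(S → ε) = { $, 'd', 'f' }
For P:
  PREDICT(P → d P) = { 'd' }
  PREDICT(P → S d) = { 'd', 'f' }
  PREDICT(P → ε) = { 'd', 'f' }

Conflict found: Predict set conflict for D: { 'f' }
The grammar is NOT LL(1).

Answer: No. Predict set conflict for D: { 'f' }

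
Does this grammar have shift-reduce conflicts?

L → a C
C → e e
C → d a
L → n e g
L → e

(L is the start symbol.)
No shift-reduce conflicts

Augment with L' → L and build the canonical LR(0) collection (I0 = CLOSURE({[L' → . L]}), then GOTO on every symbol after a dot until no new states appear). It has 12 states:
  I0: { [L → . a C], [L → . e], [L → . n e g], [L' → . L] }  — shift
  I1: { [L' → L .] }  — accept
  I2: { [C → . d a], [C → . e e], [L → a . C] }  — shift
  I3: { [L → e .] }  — reduce
  I4: { [L → n . e g] }  — shift
  I5: { [L → n e . g] }  — shift
  I6: { [L → n e g .] }  — reduce
  I7: { [L → a C .] }  — reduce
  I8: { [C → d . a] }  — shift
  I9: { [C → e . e] }  — shift
  I10: { [C → e e .] }  — reduce
  I11: { [C → d a .] }  — reduce

No state contains both a complete item and a shift item.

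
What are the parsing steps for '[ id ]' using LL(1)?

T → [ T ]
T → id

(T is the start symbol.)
LL(1) parsing maintains a stack (initially the start symbol over $) and the input. At each step: if the stack top is a terminal, match it against the current input token; if it is a non-terminal N, replace it with the RHS of M[N, lookahead] (the unique production whose predict set contains the lookahead).

Stack is shown with the top on the left.

Stack    Input     Action
-------------------------
T $      [ id ] $  output T → [ T ]
[ T ] $  [ id ] $  match '['
T ] $    id ] $    output T → id
id ] $   id ] $    match 'id'
] $      ] $       match ']'
$        $         accept

The string is accepted.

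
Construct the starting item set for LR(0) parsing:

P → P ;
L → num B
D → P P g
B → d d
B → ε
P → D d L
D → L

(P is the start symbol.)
{ [D → . L], [D → . P P g], [L → . num B], [P → . D d L], [P → . P ;], [P' → . P] }

First, augment the grammar with P' → P
I₀ = CLOSURE({ [P' → . P] }):
  [P' → . P] has the dot before P: add [P → . P ;], [P → . D d L]
  [P → . D d L] has the dot before D: add [D → . P P g], [D → . L]
  [D → . L] has the dot before L: add [L → . num B]
No further items can be added.

I₀ = { [D → . L], [D → . P P g], [L → . num B], [P → . D d L], [P → . P ;], [P' → . P] }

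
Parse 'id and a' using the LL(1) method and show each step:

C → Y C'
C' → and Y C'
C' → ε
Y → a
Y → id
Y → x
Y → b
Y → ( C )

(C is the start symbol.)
LL(1) parsing maintains a stack (initially the start symbol over $) and the input. At each step: if the stack top is a terminal, match it against the current input token; if it is a non-terminal N, replace it with the RHS of M[N, lookahead] (the unique production whose predict set contains the lookahead).

Stack is shown with the top on the left.

Stack       Input       Action
------------------------------
C $         id and a $  output C → Y C'
Y C' $      id and a $  output Y → id
id C' $     id and a $  match 'id'
C' $        and a $     output C' → and Y C'
and Y C' $  and a $     match 'and'
Y C' $      a $         output Y → a
a C' $      a $         match 'a'
C' $        $           output C' → ε
$           $           accept

The string is accepted.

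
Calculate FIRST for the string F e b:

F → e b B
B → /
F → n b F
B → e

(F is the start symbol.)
FIRST sets of the non-terminals involved (from the grammar, by fixed-point iteration):
  FIRST(F) = { 'e', 'n' }

To compute FIRST(F e b), process the symbols left to right:
Symbol F is a non-terminal. Add FIRST(F) \ {ε} = { 'e', 'n' }
F is not nullable (ε ∉ FIRST(F)), so stop here.
FIRST(F e b) = { 'e', 'n' }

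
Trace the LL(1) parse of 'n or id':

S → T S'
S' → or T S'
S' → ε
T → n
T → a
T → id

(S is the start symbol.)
Stack is shown with the top on the left.

Stack      Input      Action
----------------------------
S $        n or id $  output S → T S'
T S' $     n or id $  output T → n
n S' $     n or id $  match 'n'
S' $       or id $    output S' → or T S'
or T S' $  or id $    match 'or'
T S' $     id $       output T → id
id S' $    id $       match 'id'
S' $       $          output S' → ε
$          $          accept

The string is accepted.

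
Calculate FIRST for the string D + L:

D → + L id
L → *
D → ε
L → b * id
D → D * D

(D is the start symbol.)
{ '*', '+' }

FIRST sets of the non-terminals involved (from the grammar, by fixed-point iteration):
  FIRST(D) = { '*', '+', ε }

To compute FIRST(D + L), process the symbols left to right:
Symbol D is a non-terminal. Add FIRST(D) \ {ε} = { '*', '+' }
D is nullable (ε ∈ FIRST(D)), continue to the next symbol.
Symbol + is a terminal. Add '+' and stop.
FIRST(D + L) = { '*', '+' }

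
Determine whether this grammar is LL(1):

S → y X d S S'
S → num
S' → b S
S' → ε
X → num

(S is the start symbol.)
No. Predict set conflict for S': { 'b' }

A grammar is LL(1) if for each non-terminal N with multiple productions, the predict sets of those productions are pairwise disjoint, where PREDICT(N → α) = (FIRST(α) \ {ε}) ∪ (FOLLOW(N) if α ⇒* ε).

Relevant sets:
  FOLLOW(S') = { $, 'b' }

For S:
  PREDICT(S → y X d S S') = { 'y' }
  PREDICT(S → num) = { 'num' }
For S':
  PREDICT(S' → b S) = { 'b' }
  PREDICT(S' → ε) = { $, 'b' }
X has a single production, so nothing to check there.

Conflict found: Predict set conflict for S': { 'b' }
The grammar is NOT LL(1).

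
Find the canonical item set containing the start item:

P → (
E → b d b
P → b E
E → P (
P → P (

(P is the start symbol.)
First, augment the grammar with P' → P
I₀ = CLOSURE({ [P' → . P] }):
  [P' → . P] has the dot before P: add [P → . (], [P → . b E], [P → . P (]
No further items can be added.

I₀ = { [P → . (], [P → . P (], [P → . b E], [P' → . P] }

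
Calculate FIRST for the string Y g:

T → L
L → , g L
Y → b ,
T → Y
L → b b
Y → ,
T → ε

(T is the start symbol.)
FIRST sets of the non-terminals involved (from the grammar, by fixed-point iteration):
  FIRST(Y) = { ',', 'b' }

To compute FIRST(Y g), process the symbols left to right:
Symbol Y is a non-terminal. Add FIRST(Y) \ {ε} = { ',', 'b' }
Y is not nullable (ε ∉ FIRST(Y)), so stop here.
FIRST(Y g) = { ',', 'b' }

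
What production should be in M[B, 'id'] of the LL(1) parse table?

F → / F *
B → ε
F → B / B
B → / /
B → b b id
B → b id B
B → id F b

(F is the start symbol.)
To find M[B, 'id'], we find productions for B where 'id' is in the predict set (PREDICT(N → α) = (FIRST(α) \ {ε}) ∪ (FOLLOW(N) if α ⇒* ε)).

Relevant sets:
  FOLLOW(B) = { $, '*', '/', 'b' }

B → ε: PREDICT = { $, '*', '/', 'b' }
B → / /: PREDICT = { '/' }
B → b b id: PREDICT = { 'b' }
B → b id B: PREDICT = { 'b' }
B → id F b: PREDICT = { 'id' }
  'id' is in predict set, so this production goes in M[B, 'id']

M[B, 'id'] = B → id F b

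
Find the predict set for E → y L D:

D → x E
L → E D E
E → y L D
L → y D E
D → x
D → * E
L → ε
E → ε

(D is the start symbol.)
PREDICT(E → y L D) = (FIRST(RHS) \ {ε}) ∪ (FOLLOW(E) if ε ∈ FIRST(RHS), i.e. RHS ⇒* ε)
FIRST(y L D) = { 'y' }
ε ∉ FIRST(y L D), so FOLLOW(E) is not added.
PREDICT(E → y L D) = { 'y' }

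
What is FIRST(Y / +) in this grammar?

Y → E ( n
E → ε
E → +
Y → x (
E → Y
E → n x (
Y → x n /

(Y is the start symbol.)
FIRST sets of the non-terminals involved (from the grammar, by fixed-point iteration):
  FIRST(Y) = { '(', '+', 'n', 'x' }

To compute FIRST(Y / +), process the symbols left to right:
Symbol Y is a non-terminal. Add FIRST(Y) \ {ε} = { '(', '+', 'n', 'x' }
Y is not nullable (ε ∉ FIRST(Y)), so stop here.
FIRST(Y / +) = { '(', '+', 'n', 'x' }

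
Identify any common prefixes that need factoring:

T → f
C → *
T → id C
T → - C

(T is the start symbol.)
No, left-factoring is not needed

Left-factoring is needed when two productions for the same non-terminal
share a common prefix on the right-hand side.

Productions for T:
  T → f
  T → id C
  T → - C

No common prefixes found.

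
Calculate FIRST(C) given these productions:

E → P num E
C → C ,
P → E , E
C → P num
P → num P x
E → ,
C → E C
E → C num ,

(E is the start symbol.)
To compute FIRST(C), examine every production with C on the left-hand side, reading each right-hand side left to right until a non-nullable symbol is reached.

FIRST sets of the other non-terminals involved (by the same procedure, iterated to a fixed point):
  FIRST(P) = { ',', 'num' }
  FIRST(E) = { ',', 'num' }

From C → C ,:
  - C is the symbol being defined: contributes nothing new
    C is not nullable, so stop
From C → P num:
  - P is a non-terminal: add FIRST(P) \ {ε} = { ',', 'num' }
    P is not nullable, so stop
From C → E C:
  - E is a non-terminal: add FIRST(E) \ {ε} = { ',', 'num' }
    E is not nullable, so stop

Collecting: FIRST(C) = { ',', 'num' }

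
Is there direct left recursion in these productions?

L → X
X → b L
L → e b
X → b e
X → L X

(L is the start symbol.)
Direct left recursion occurs when N → N α for some non-terminal N (the right-hand side begins with the left-hand side itself).

L → X: starts with X
X → b L: starts with b
L → e b: starts with e
X → b e: starts with b
X → L X: starts with L

No direct left recursion found.

Answer: No direct left recursion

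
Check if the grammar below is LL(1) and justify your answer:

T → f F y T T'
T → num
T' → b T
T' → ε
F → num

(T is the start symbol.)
No. Predict set conflict for T': { 'b' }

Relevant sets:
  FOLLOW(T') = { $, 'b' }

For T:
  PREDICT(T → f F y T T') = { 'f' }
  PREDICT(T → num) = { 'num' }
For T':
  PREDICT(T' → b T) = { 'b' }
  PREDICT(T' → ε) = { $, 'b' }
F has a single production, so nothing to check there.

Conflict found: Predict set conflict for T': { 'b' }
The grammar is NOT LL(1).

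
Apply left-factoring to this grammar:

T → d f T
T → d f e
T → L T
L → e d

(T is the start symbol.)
T → d f T'
T' → T
T' → e
T → L T
L → e d

Left-factoring transforms A → αβ₁ | αβ₂ into A → αA' and A' → β₁ | β₂
(α is the longest common prefix among the alternatives). Repeat until
no nonterminal has two alternatives with a common prefix.

Round 1: T has alternatives sharing prefix 'd f'. Introduce T': T → d f T'
  Add: T' → T
  Add: T' → e

No remaining common prefixes — done.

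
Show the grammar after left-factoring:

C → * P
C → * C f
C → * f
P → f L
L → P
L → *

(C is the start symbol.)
C → * C'
C' → P
C' → C f
C' → f
P → f L
L → P
L → *

Left-factoring transforms A → αβ₁ | αβ₂ into A → αA' and A' → β₁ | β₂
(α is the longest common prefix among the alternatives). Repeat until
no nonterminal has two alternatives with a common prefix.

Round 1: C has alternatives sharing prefix '*'. Introduce C': C → * C'
  Add: C' → P
  Add: C' → C f
  Add: C' → f

No remaining common prefixes — done.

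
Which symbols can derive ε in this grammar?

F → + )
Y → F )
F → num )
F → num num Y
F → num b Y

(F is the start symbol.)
None

A non-terminal is nullable if it can derive ε (the empty string): either it has an ε-production, or it has a production whose right-hand side consists entirely of nullable non-terminals.

There are no ε-productions, so no non-terminal can derive ε.
No non-terminals are nullable.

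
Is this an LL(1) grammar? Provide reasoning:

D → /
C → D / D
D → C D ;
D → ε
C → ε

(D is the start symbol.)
No. Predict set conflict for D: { '/' }

Relevant sets:
  FIRST(C) = { '/', ';', ε }
  FIRST(D) = { '/', ';', ε }
  FOLLOW(D) = { $, '/', ';' }
  FOLLOW(C) = { '/', ';' }

For D:
  PREDICT(D → '/') = { '/' }
  PREDICT(D → C D ';') = { '/', ';' }
  PREDICT(D → ε) = { $, '/', ';' }
For C:
  PREDICT(C → D '/' D) = { '/', ';' }
  PREDICT(C → ε) = { '/', ';' }

Conflict found: Predict set conflict for D: { '/' }
The grammar is NOT LL(1).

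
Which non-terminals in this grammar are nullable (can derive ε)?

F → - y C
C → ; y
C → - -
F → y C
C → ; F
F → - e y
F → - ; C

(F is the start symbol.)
There are no ε-productions, so no non-terminal can derive ε.
No non-terminals are nullable.

Answer: None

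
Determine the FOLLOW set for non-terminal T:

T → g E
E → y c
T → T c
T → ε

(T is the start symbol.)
To compute FOLLOW(T), find every occurrence of T on a right-hand side N → α T β: add FIRST(β) \ {ε}, and if β is empty or nullable also add FOLLOW(N). Iterate to a fixed point.

T is the start symbol, so $ ∈ FOLLOW(T).
In T → T c: T is followed by c, add FIRST(c) \ {ε} = { 'c' }

Taking the union: FOLLOW(T) = { $, 'c' }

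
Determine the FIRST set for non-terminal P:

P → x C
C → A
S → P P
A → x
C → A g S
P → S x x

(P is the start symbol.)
To compute FIRST(P), examine every production with P on the left-hand side, reading each right-hand side left to right until a non-nullable symbol is reached.

FIRST sets of the other non-terminals involved (by the same procedure, iterated to a fixed point):
  FIRST(S) = { 'x' }

From P → x C:
  - x is a terminal: add 'x' and stop
From P → S x x:
  - S is a non-terminal: add FIRST(S) \ {ε} = { 'x' }
    S is not nullable, so stop

Collecting: FIRST(P) = { 'x' }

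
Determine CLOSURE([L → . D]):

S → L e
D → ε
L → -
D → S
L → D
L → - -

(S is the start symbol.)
{ [D → . S], [D → .], [L → . - -], [L → . -], [L → . D], [S → . L e] }

To compute CLOSURE, for each item [A → α.Bβ] where B is a non-terminal, add [B → .γ] for all productions B → γ; repeat for the newly added items until nothing changes.

Start with: [L → . D]
  [L → . D] has the dot before D: add [D → .], [D → . S]
  [D → . S] has the dot before S: add [S → . L e]
  [S → . L e] has the dot before L: add [L → . -], [L → . - -]
No further items can be added.

CLOSURE = { [D → . S], [D → .], [L → . - -], [L → . -], [L → . D], [S → . L e] }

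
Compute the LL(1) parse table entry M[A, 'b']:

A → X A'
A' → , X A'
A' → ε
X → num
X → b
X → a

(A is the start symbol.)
A → X A'

To find M[A, 'b'], we find productions for A where 'b' is in the predict set (PREDICT(N → α) = (FIRST(α) \ {ε}) ∪ (FOLLOW(N) if α ⇒* ε)).

Relevant sets:
  FIRST(X) = { 'a', 'b', 'num' }

A → X A': PREDICT = { 'a', 'b', 'num' }
  'b' is in predict set, so this production goes in M[A, 'b']

M[A, 'b'] = A → X A'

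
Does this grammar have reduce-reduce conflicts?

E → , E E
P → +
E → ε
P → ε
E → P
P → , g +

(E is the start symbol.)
A reduce-reduce conflict occurs when an LR(0) state has two complete items [A → α .] and [B → β .] — both call for a reduction, and with no lookahead the parser cannot choose between them.

Augment with E' → E and build the canonical LR(0) collection (I0 = CLOSURE({[E' → . E]}), then GOTO on every symbol after a dot until no new states appear). It has 9 states:
  I0: { [E → . , E E], [E → . P], [E → .], [E' → . E], [P → . +], [P → . , g +], [P → .] }  — shift, 2 reduces
  I1: { [P → + .] }  — reduce
  I2: { [E → , . E E], [E → . , E E], [E → . P], [E → .], [P → , . g +], [P → . +], [P → . , g +], [P → .] }  — shift, 2 reduces
  I3: { [E' → E .] }  — accept
  I4: { [E → P .] }  — reduce
  I5: { [E → , E . E], [E → . , E E], [E → . P], [E → .], [P → . +], [P → . , g +], [P → .] }  — shift, 2 reduces
  I6: { [P → , g . +] }  — shift
  I7: { [P → , g + .] }  — reduce
  I8: { [E → , E E .] }  — reduce

I0 contains complete items [E → .], [P → .] — reduce-reduce conflict.
I2 contains complete items [E → .], [P → .] — reduce-reduce conflict.
I5 contains complete items [E → .], [P → .] — reduce-reduce conflict.

Answer: Yes — I0: [E → .] vs [P → .]; I2: [E → .] vs [P → .]; I5: [E → .] vs [P → .]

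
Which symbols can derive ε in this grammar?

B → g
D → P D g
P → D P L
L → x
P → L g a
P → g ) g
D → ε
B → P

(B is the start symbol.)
ε-productions: D → ε
So D is immediately nullable.
No further non-terminal can be added: every production for the remaining non-terminals contains a terminal or a non-nullable non-terminal.
Nullable = { 'D' }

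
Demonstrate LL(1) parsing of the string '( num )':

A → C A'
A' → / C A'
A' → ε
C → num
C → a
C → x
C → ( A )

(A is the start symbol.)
Stack is shown with the top on the left.

Stack          Input      Action
--------------------------------
A $            ( num ) $  output A → C A'
C A' $         ( num ) $  output C → ( A )
( A ) A' $     ( num ) $  match '('
A ) A' $       num ) $    output A → C A'
C A' ) A' $    num ) $    output C → num
num A' ) A' $  num ) $    match 'num'
A' ) A' $      ) $        output A' → ε
) A' $         ) $        match ')'
A' $           $          output A' → ε
$              $          accept

The string is accepted.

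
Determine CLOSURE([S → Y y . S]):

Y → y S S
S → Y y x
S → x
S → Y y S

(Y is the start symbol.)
{ [S → . Y y S], [S → . Y y x], [S → . x], [S → Y y . S], [Y → . y S S] }

Start with: [S → Y y . S]
  [S → Y y . S] has the dot before S: add [S → . Y y x], [S → . x], [S → . Y y S]
  [S → . Y y x] has the dot before Y: add [Y → . y S S]
No further items can be added.

CLOSURE = { [S → . Y y S], [S → . Y y x], [S → . x], [S → Y y . S], [Y → . y S S] }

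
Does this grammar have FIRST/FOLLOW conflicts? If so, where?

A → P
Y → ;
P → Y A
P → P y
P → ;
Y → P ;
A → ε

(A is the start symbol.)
Yes. A → P with FOLLOW(A) on { ';' }

A FIRST/FOLLOW conflict occurs when a non-terminal N has a nullable alternative N → β (β ⇒* ε) and another alternative N → α with FIRST(α) ∩ FOLLOW(N) ≠ ∅: on such a lookahead the parser cannot decide between expanding α and letting N vanish via β.

Nullable non-terminals: A.
FIRST sets used below: FIRST(P) = { ';' }

A: nullable alternative(s) A → ε; FOLLOW(A) = { $, ';', 'y' }
  A → P: FIRST \ {ε} = { ';' } — overlaps FOLLOW(A) on { ';' }: CONFLICT
  A → ε: FIRST \ {ε} = { } — this is the only nullable alternative, skip

P, Y have no nullable alternative, so no FIRST/FOLLOW check is needed there.

So the grammar has 1 FIRST/FOLLOW conflict (marked CONFLICT above).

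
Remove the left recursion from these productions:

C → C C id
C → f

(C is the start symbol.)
C → f C'
C' → C id C'
C' → ε

C is directly left-recursive. The standard transformation for
  A → A α₁ | ... | A α_m | β₁ | ... | β_n
is
  A  → β₁ A' | ... | β_n A'
  A' → α₁ A' | ... | α_m A' | ε

C → f becomes C → f C'
C → C C id becomes C' → C id C'
Add C' → ε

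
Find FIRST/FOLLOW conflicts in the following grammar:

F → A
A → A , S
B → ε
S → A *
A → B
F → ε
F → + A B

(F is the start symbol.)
A FIRST/FOLLOW conflict occurs when a non-terminal N has a nullable alternative N → β (β ⇒* ε) and another alternative N → α with FIRST(α) ∩ FOLLOW(N) ≠ ∅: on such a lookahead the parser cannot decide between expanding α and letting N vanish via β.

Nullable non-terminals: A, B, F.
FIRST sets used below: FIRST(A) = { ',', ε }, FIRST(B) = { ε }

A: nullable alternative(s) A → B; FOLLOW(A) = { $, '*', ',' }
  A → A , S: FIRST \ {ε} = { ',' } — overlaps FOLLOW(A) on { ',' }: CONFLICT
  A → B: FIRST \ {ε} = { } — this is the only nullable alternative, skip
B has a nullable alternative but only one production, so nothing to check.

F: nullable alternative(s) F → A, F → ε; FOLLOW(F) = { $ }
  F → A: FIRST \ {ε} = { ',' } — disjoint from FOLLOW(F)
  F → ε: FIRST \ {ε} = { } — disjoint from FOLLOW(F)
  F → + A B: FIRST \ {ε} = { '+' } — disjoint from FOLLOW(F)

S has no nullable alternative, so no FIRST/FOLLOW check is needed there.

So the grammar has 1 FIRST/FOLLOW conflict (marked CONFLICT above).

Answer: Yes. A → A ',' S with FOLLOW(A) on { ',' }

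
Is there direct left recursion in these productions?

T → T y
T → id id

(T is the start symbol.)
Yes, T is left-recursive

Direct left recursion occurs when N → N α for some non-terminal N (the right-hand side begins with the left-hand side itself).

T → T y: LEFT RECURSIVE (starts with T)
T → id id: starts with id

The grammar has direct left recursion on: T.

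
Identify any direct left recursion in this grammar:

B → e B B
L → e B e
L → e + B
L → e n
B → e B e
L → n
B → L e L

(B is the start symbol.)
B → e B B: starts with e
L → e B e: starts with e
L → e + B: starts with e
L → e n: starts with e
B → e B e: starts with e
L → n: starts with n
B → L e L: starts with L

No direct left recursion found.

Answer: No direct left recursion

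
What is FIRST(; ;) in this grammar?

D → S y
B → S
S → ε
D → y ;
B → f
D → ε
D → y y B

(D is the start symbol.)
{ ';' }

To compute FIRST(; ;), process the symbols left to right:
Symbol ; is a terminal. Add ';' and stop.
FIRST(; ;) = { ';' }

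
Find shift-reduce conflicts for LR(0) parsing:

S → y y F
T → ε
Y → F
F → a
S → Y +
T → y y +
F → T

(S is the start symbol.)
A shift-reduce conflict occurs when an LR(0) state has both:
  - a complete (reduce) item [A → α .] (dot at the end), and
  - a shift item [B → β . c γ] (dot before a terminal).

Augment with S' → S and build the canonical LR(0) collection (I0 = CLOSURE({[S' → . S]}), then GOTO on every symbol after a dot until no new states appear). It has 13 states:
  I0: { [F → . T], [F → . a], [S → . Y +], [S → . y y F], [S' → . S], [T → . y y +], [T → .], [Y → . F] }  — shift, reduce
  I1: { [Y → F .] }  — reduce
  I2: { [S' → S .] }  — accept
  I3: { [F → T .] }  — reduce
  I4: { [S → Y . +] }  — shift
  I5: { [F → a .] }  — reduce
  I6: { [S → y . y F], [T → y . y +] }  — shift
  I7: { [F → . T], [F → . a], [S → y y . F], [T → . y y +], [T → .], [T → y y . +] }  — shift, reduce
  I8: { [T → y y + .] }  — reduce
  I9: { [S → y y F .] }  — reduce
  I10: { [T → y . y +] }  — shift
  I11: { [T → y y . +] }  — shift
  I12: { [S → Y + .] }  — reduce

I0 contains reduce item [T → .] and shift items [F → . a], [S → . y y F], [T → . y y +] — shift-reduce conflict.
I7 contains reduce item [T → .] and shift items [F → . a], [T → . y y +], [T → y y . +] — shift-reduce conflict.

Answer: Yes — I0: [T → .] vs [F → . a]; I7: [T → .] vs [F → . a]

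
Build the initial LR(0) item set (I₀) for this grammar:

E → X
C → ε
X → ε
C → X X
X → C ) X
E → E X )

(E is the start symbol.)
First, augment the grammar with E' → E
I₀ = CLOSURE({ [E' → . E] }):
  [E' → . E] has the dot before E: add [E → . X], [E → . E X )]
  [E → . X] has the dot before X: add [X → .], [X → . C ) X]
  [X → . C ) X] has the dot before C: add [C → .], [C → . X X]
No further items can be added.

I₀ = { [C → . X X], [C → .], [E → . E X )], [E → . X], [E' → . E], [X → . C ) X], [X → .] }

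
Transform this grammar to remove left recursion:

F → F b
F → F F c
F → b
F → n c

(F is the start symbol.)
F → b F'
F → n c F'
F' → b F'
F' → F c F'
F' → ε

F is directly left-recursive. The standard transformation for
  A → A α₁ | ... | A α_m | β₁ | ... | β_n
is
  A  → β₁ A' | ... | β_n A'
  A' → α₁ A' | ... | α_m A' | ε

F → b becomes F → b F'
F → n c becomes F → n c F'
F → F b becomes F' → b F'
F → F F c becomes F' → F c F'
Add F' → ε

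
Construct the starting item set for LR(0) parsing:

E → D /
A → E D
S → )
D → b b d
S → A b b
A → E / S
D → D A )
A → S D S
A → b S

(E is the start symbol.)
First, augment the grammar with E' → E
I₀ = CLOSURE({ [E' → . E] }):
  [E' → . E] has the dot before E: add [E → . D /]
  [E → . D /] has the dot before D: add [D → . b b d], [D → . D A )]
No further items can be added.

I₀ = { [D → . D A )], [D → . b b d], [E → . D /], [E' → . E] }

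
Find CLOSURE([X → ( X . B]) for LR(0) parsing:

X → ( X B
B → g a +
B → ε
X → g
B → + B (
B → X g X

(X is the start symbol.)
{ [B → . + B (], [B → . X g X], [B → . g a +], [B → .], [X → ( X . B], [X → . ( X B], [X → . g] }

To compute CLOSURE, for each item [A → α.Bβ] where B is a non-terminal, add [B → .γ] for all productions B → γ; repeat for the newly added items until nothing changes.

Start with: [X → ( X . B]
  [X → ( X . B] has the dot before B: add [B → . g a +], [B → .], [B → . + B (], [B → . X g X]
  [B → . X g X] has the dot before X: add [X → . ( X B], [X → . g]
No further items can be added.

CLOSURE = { [B → . + B (], [B → . X g X], [B → . g a +], [B → .], [X → ( X . B], [X → . ( X B], [X → . g] }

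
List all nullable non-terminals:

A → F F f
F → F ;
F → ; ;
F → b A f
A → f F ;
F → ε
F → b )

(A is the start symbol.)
A non-terminal is nullable if it can derive ε (the empty string): either it has an ε-production, or it has a production whose right-hand side consists entirely of nullable non-terminals.

ε-productions: F → ε
So F is immediately nullable.
No further non-terminal can be added: every production for the remaining non-terminals contains a terminal or a non-nullable non-terminal.
Nullable = { 'F' }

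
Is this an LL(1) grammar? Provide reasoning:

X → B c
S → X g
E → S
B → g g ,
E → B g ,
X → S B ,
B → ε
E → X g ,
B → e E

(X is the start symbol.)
No. Predict set conflict for X: { 'c', 'e', 'g' }

A grammar is LL(1) if for each non-terminal N with multiple productions, the predict sets of those productions are pairwise disjoint, where PREDICT(N → α) = (FIRST(α) \ {ε}) ∪ (FOLLOW(N) if α ⇒* ε).

Relevant sets:
  FIRST(B) = { 'e', 'g', ε }
  FIRST(S) = { 'c', 'e', 'g' }
  FIRST(X) = { 'c', 'e', 'g' }
  FOLLOW(B) = { ',', 'c', 'g' }

For X:
  PREDICT(X → B c) = { 'c', 'e', 'g' }
  PREDICT(X → S B ',') = { 'c', 'e', 'g' }
For E:
  PREDICT(E → S) = { 'c', 'e', 'g' }
  PREDICT(E → B g ',') = { 'e', 'g' }
  PREDICT(E → X g ',') = { 'c', 'e', 'g' }
For B:
  PREDICT(B → g g ',') = { 'g' }
  PREDICT(B → ε) = { ',', 'c', 'g' }
  PREDICT(B → e E) = { 'e' }
S has a single production, so nothing to check there.

Conflict found: Predict set conflict for X: { 'c', 'e', 'g' }
The grammar is NOT LL(1).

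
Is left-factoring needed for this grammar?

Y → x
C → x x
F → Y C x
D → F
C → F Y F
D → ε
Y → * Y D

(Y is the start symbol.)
Left-factoring is needed when two productions for the same non-terminal
share a common prefix on the right-hand side.

Productions for Y:
  Y → x
  Y → * Y D
Productions for C:
  C → x x
  C → F Y F
Productions for D:
  D → F
  D → ε

No common prefixes found.

Answer: No, left-factoring is not needed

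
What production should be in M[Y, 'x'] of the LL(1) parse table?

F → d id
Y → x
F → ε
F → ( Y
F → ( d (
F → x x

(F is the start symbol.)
To find M[Y, 'x'], we find productions for Y where 'x' is in the predict set (PREDICT(N → α) = (FIRST(α) \ {ε}) ∪ (FOLLOW(N) if α ⇒* ε)).

Y → x: PREDICT = { 'x' }
  'x' is in predict set, so this production goes in M[Y, 'x']

M[Y, 'x'] = Y → x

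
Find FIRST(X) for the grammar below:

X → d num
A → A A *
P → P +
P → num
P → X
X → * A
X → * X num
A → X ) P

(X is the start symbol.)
{ '*', 'd' }

To compute FIRST(X), examine every production with X on the left-hand side, reading each right-hand side left to right until a non-nullable symbol is reached.

From X → d num:
  - d is a terminal: add 'd' and stop
From X → * A:
  - '*' is a terminal: add '*' and stop
From X → * X num:
  - '*' is a terminal: add '*' and stop

Collecting: FIRST(X) = { '*', 'd' }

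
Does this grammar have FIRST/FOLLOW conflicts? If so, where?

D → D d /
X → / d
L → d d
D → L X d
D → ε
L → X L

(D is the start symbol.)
Yes. D → D d '/' with FOLLOW(D) on { 'd' }; D → L X d with FOLLOW(D) on { 'd' }

A FIRST/FOLLOW conflict occurs when a non-terminal N has a nullable alternative N → β (β ⇒* ε) and another alternative N → α with FIRST(α) ∩ FOLLOW(N) ≠ ∅: on such a lookahead the parser cannot decide between expanding α and letting N vanish via β.

Nullable non-terminals: D.
FIRST sets used below: FIRST(D) = { '/', 'd', ε }, FIRST(L) = { '/', 'd' }

D: nullable alternative(s) D → ε; FOLLOW(D) = { $, 'd' }
  D → D d /: FIRST \ {ε} = { '/', 'd' } — overlaps FOLLOW(D) on { 'd' }: CONFLICT
  D → L X d: FIRST \ {ε} = { '/', 'd' } — overlaps FOLLOW(D) on { 'd' }: CONFLICT
  D → ε: FIRST \ {ε} = { } — this is the only nullable alternative, skip

L, X have no nullable alternative, so no FIRST/FOLLOW check is needed there.

So the grammar has 2 FIRST/FOLLOW conflicts (marked CONFLICT above).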